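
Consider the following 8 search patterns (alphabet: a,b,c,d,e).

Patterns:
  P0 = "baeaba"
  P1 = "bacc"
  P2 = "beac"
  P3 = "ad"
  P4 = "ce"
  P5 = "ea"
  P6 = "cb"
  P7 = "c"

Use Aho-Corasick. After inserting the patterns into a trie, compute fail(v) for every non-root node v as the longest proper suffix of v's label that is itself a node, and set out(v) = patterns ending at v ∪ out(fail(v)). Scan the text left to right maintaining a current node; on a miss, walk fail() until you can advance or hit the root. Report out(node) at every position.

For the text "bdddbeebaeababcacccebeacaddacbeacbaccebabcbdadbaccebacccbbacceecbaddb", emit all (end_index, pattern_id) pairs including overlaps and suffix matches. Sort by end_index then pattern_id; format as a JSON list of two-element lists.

Build automaton:
Trie nodes:
  n0 'ε': a→12 b→1 c→14 e→16
  n1 'b': a→2 e→9
  n2 'ba': c→7 e→3
  n3 'bae': a→4
  n4 'baea': b→5
  n5 'baeab': a→6
  n6 'baeaba': ·  [P0 ends]
  n7 'bac': c→8
  n8 'bacc': ·  [P1 ends]
  n9 'be': a→10
  n10 'bea': c→11
  n11 'beac': ·  [P2 ends]
  n12 'a': d→13
  n13 'ad': ·  [P3 ends]
  n14 'c': b→18 e→15  [P7 ends]
  n15 'ce': ·  [P4 ends]
  n16 'e': a→17
  n17 'ea': ·  [P5 ends]
  n18 'cb': ·  [P6 ends]

BFS fail/out derivation:
  fail(1) 'b': from fail(0)=0 chase 'b': 0 ⇒ 0;  out=∅∪out(0)=∅
  fail(12) 'a': from fail(0)=0 chase 'a': 0 ⇒ 0;  out=∅∪out(0)=∅
  fail(14) 'c': from fail(0)=0 chase 'c': 0 ⇒ 0;  out={7}∪out(0)={7}
  fail(16) 'e': from fail(0)=0 chase 'e': 0 ⇒ 0;  out=∅∪out(0)=∅
  fail(2) 'ba': from fail(1)=0 chase 'a': 0 ⇒ 12;  out=∅∪out(12)=∅
  fail(9) 'be': from fail(1)=0 chase 'e': 0 ⇒ 16;  out=∅∪out(16)=∅
  fail(13) 'ad': from fail(12)=0 chase 'd': 0 ⇒ 0;  out={3}∪out(0)={3}
  fail(15) 'ce': from fail(14)=0 chase 'e': 0 ⇒ 16;  out={4}∪out(16)={4}
  fail(17) 'ea': from fail(16)=0 chase 'a': 0 ⇒ 12;  out={5}∪out(12)={5}
  fail(18) 'cb': from fail(14)=0 chase 'b': 0 ⇒ 1;  out={6}∪out(1)={6}
  fail(3) 'bae': from fail(2)=12 chase 'e': 12→0 ⇒ 16;  out=∅∪out(16)=∅
  fail(7) 'bac': from fail(2)=12 chase 'c': 12→0 ⇒ 14;  out=∅∪out(14)={7}
  fail(10) 'bea': from fail(9)=16 chase 'a': 16 ⇒ 17;  out=∅∪out(17)={5}
  fail(4) 'baea': from fail(3)=16 chase 'a': 16 ⇒ 17;  out=∅∪out(17)={5}
  fail(8) 'bacc': from fail(7)=14 chase 'c': 14→0 ⇒ 14;  out={1}∪out(14)={1,7}
  fail(11) 'beac': from fail(10)=17 chase 'c': 17→12→0 ⇒ 14;  out={2}∪out(14)={2,7}
  fail(5) 'baeab': from fail(4)=17 chase 'b': 17→12→0 ⇒ 1;  out=∅∪out(1)=∅
  fail(6) 'baeaba': from fail(5)=1 chase 'a': 1 ⇒ 2;  out={0}∪out(2)={0}

Scan:
pos 0 'b': at 1
pos 1 'd': at 0 (fail-walked)
pos 2 'd': at 0
pos 3 'd': at 0
pos 4 'b': at 1
pos 5 'e': at 9
pos 6 'e': at 16 (fail-walked)
pos 7 'b': at 1 (fail-walked)
pos 8 'a': at 2
pos 9 'e': at 3
pos 10 'a': at 4  emit P5@[9:10]
pos 11 'b': at 5
pos 12 'a': at 6  emit P0@[7:12]
pos 13 'b': at 1 (fail-walked)
pos 14 'c': at 14 (fail-walked)  emit P7@[14:14]
pos 15 'a': at 12 (fail-walked)
pos 16 'c': at 14 (fail-walked)  emit P7@[16:16]
pos 17 'c': at 14 (fail-walked)  emit P7@[17:17]
pos 18 'c': at 14 (fail-walked)  emit P7@[18:18]
pos 19 'e': at 15  emit P4@[18:19]
pos 20 'b': at 1 (fail-walked)
pos 21 'e': at 9
pos 22 'a': at 10  emit P5@[21:22]
pos 23 'c': at 11  emit P2@[20:23],P7@[23:23]
pos 24 'a': at 12 (fail-walked)
pos 25 'd': at 13  emit P3@[24:25]
pos 26 'd': at 0 (fail-walked)
pos 27 'a': at 12
pos 28 'c': at 14 (fail-walked)  emit P7@[28:28]
pos 29 'b': at 18  emit P6@[28:29]
pos 30 'e': at 9 (fail-walked)
pos 31 'a': at 10  emit P5@[30:31]
pos 32 'c': at 11  emit P2@[29:32],P7@[32:32]
pos 33 'b': at 18 (fail-walked)  emit P6@[32:33]
pos 34 'a': at 2 (fail-walked)
pos 35 'c': at 7  emit P7@[35:35]
pos 36 'c': at 8  emit P1@[33:36],P7@[36:36]
pos 37 'e': at 15 (fail-walked)  emit P4@[36:37]
pos 38 'b': at 1 (fail-walked)
pos 39 'a': at 2
pos 40 'b': at 1 (fail-walked)
pos 41 'c': at 14 (fail-walked)  emit P7@[41:41]
pos 42 'b': at 18  emit P6@[41:42]
pos 43 'd': at 0 (fail-walked)
pos 44 'a': at 12
pos 45 'd': at 13  emit P3@[44:45]
pos 46 'b': at 1 (fail-walked)
pos 47 'a': at 2
pos 48 'c': at 7  emit P7@[48:48]
pos 49 'c': at 8  emit P1@[46:49],P7@[49:49]
pos 50 'e': at 15 (fail-walked)  emit P4@[49:50]
pos 51 'b': at 1 (fail-walked)
pos 52 'a': at 2
pos 53 'c': at 7  emit P7@[53:53]
pos 54 'c': at 8  emit P1@[51:54],P7@[54:54]
pos 55 'c': at 14 (fail-walked)  emit P7@[55:55]
pos 56 'b': at 18  emit P6@[55:56]
pos 57 'b': at 1 (fail-walked)
pos 58 'a': at 2
pos 59 'c': at 7  emit P7@[59:59]
pos 60 'c': at 8  emit P1@[57:60],P7@[60:60]
pos 61 'e': at 15 (fail-walked)  emit P4@[60:61]
pos 62 'e': at 16 (fail-walked)
pos 63 'c': at 14 (fail-walked)  emit P7@[63:63]
pos 64 'b': at 18  emit P6@[63:64]
pos 65 'a': at 2 (fail-walked)
pos 66 'd': at 13 (fail-walked)  emit P3@[65:66]
pos 67 'd': at 0 (fail-walked)
pos 68 'b': at 1

Matches: [[10,5],[12,0],[14,7],[16,7],[17,7],[18,7],[19,4],[22,5],[23,2],[23,7],[25,3],[28,7],[29,6],[31,5],[32,2],[32,7],[33,6],[35,7],[36,1],[36,7],[37,4],[41,7],[42,6],[45,3],[48,7],[49,1],[49,7],[50,4],[53,7],[54,1],[54,7],[55,7],[56,6],[59,7],[60,1],[60,7],[61,4],[63,7],[64,6],[66,3]]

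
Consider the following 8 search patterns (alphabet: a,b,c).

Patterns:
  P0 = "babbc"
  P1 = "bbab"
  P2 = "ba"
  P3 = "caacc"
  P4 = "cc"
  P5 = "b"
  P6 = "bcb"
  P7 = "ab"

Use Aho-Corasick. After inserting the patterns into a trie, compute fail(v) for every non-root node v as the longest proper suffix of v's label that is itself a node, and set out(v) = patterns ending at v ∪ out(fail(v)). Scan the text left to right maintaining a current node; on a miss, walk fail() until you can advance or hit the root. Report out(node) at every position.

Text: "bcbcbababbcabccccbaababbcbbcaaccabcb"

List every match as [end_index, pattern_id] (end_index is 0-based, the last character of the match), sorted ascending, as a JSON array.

Build automaton:
Trie nodes:
  n0 'ε': a→17 b→1 c→9
  n1 'b': a→2 b→6 c→15  [P5 ends]
  n2 'ba': b→3  [P2 ends]
  n3 'bab': b→4
  n4 'babb': c→5
  n5 'babbc': ·  [P0 ends]
  n6 'bb': a→7
  n7 'bba': b→8
  n8 'bbab': ·  [P1 ends]
  n9 'c': a→10 c→14
  n10 'ca': a→11
  n11 'caa': c→12
  n12 'caac': c→13
  n13 'caacc': ·  [P3 ends]
  n14 'cc': ·  [P4 ends]
  n15 'bc': b→16
  n16 'bcb': ·  [P6 ends]
  n17 'a': b→18
  n18 'ab': ·  [P7 ends]

Failure links (BFS by depth):
  fail(1) 'b': from fail(0)=0 chase 'b': 0 ⇒ 0;  out={5}∪out(0)={5}
  fail(9) 'c': from fail(0)=0 chase 'c': 0 ⇒ 0;  out=∅∪out(0)=∅
  fail(17) 'a': from fail(0)=0 chase 'a': 0 ⇒ 0;  out=∅∪out(0)=∅
  fail(2) 'ba': from fail(1)=0 chase 'a': 0 ⇒ 17;  out={2}∪out(17)={2}
  fail(6) 'bb': from fail(1)=0 chase 'b': 0 ⇒ 1;  out=∅∪out(1)={5}
  fail(10) 'ca': from fail(9)=0 chase 'a': 0 ⇒ 17;  out=∅∪out(17)=∅
  fail(14) 'cc': from fail(9)=0 chase 'c': 0 ⇒ 9;  out={4}∪out(9)={4}
  fail(15) 'bc': from fail(1)=0 chase 'c': 0 ⇒ 9;  out=∅∪out(9)=∅
  fail(18) 'ab': from fail(17)=0 chase 'b': 0 ⇒ 1;  out={7}∪out(1)={5,7}
  fail(3) 'bab': from fail(2)=17 chase 'b': 17 ⇒ 18;  out=∅∪out(18)={5,7}
  fail(7) 'bba': from fail(6)=1 chase 'a': 1 ⇒ 2;  out=∅∪out(2)={2}
  fail(11) 'caa': from fail(10)=17 chase 'a': 17→0 ⇒ 17;  out=∅∪out(17)=∅
  fail(16) 'bcb': from fail(15)=9 chase 'b': 9→0 ⇒ 1;  out={6}∪out(1)={5,6}
  fail(4) 'babb': from fail(3)=18 chase 'b': 18→1 ⇒ 6;  out=∅∪out(6)={5}
  fail(8) 'bbab': from fail(7)=2 chase 'b': 2 ⇒ 3;  out={1}∪out(3)={1,5,7}
  fail(12) 'caac': from fail(11)=17 chase 'c': 17→0 ⇒ 9;  out=∅∪out(9)=∅
  fail(5) 'babbc': from fail(4)=6 chase 'c': 6→1 ⇒ 15;  out={0}∪out(15)={0}
  fail(13) 'caacc': from fail(12)=9 chase 'c': 9 ⇒ 14;  out={3}∪out(14)={3,4}

Text stream:
pos 0 'b': at 1  ** P5@[0:0]
pos 1 'c': at 15
pos 2 'b': at 16  ** P5@[2:2],P6@[0:2]
pos 3 'c': at 15 (via fail)
pos 4 'b': at 16  ** P5@[4:4],P6@[2:4]
pos 5 'a': at 2 (via fail)  ** P2@[4:5]
pos 6 'b': at 3  ** P5@[6:6],P7@[5:6]
pos 7 'a': at 2 (via fail)  ** P2@[6:7]
pos 8 'b': at 3  ** P5@[8:8],P7@[7:8]
pos 9 'b': at 4  ** P5@[9:9]
pos 10 'c': at 5  ** P0@[6:10]
pos 11 'a': at 10 (via fail)
pos 12 'b': at 18 (via fail)  ** P5@[12:12],P7@[11:12]
pos 13 'c': at 15 (via fail)
pos 14 'c': at 14 (via fail)  ** P4@[13:14]
pos 15 'c': at 14 (via fail)  ** P4@[14:15]
pos 16 'c': at 14 (via fail)  ** P4@[15:16]
pos 17 'b': at 1 (via fail)  ** P5@[17:17]
pos 18 'a': at 2  ** P2@[17:18]
pos 19 'a': at 17 (via fail)
pos 20 'b': at 18  ** P5@[20:20],P7@[19:20]
pos 21 'a': at 2 (via fail)  ** P2@[20:21]
pos 22 'b': at 3  ** P5@[22:22],P7@[21:22]
pos 23 'b': at 4  ** P5@[23:23]
pos 24 'c': at 5  ** P0@[20:24]
pos 25 'b': at 16 (via fail)  ** P5@[25:25],P6@[23:25]
pos 26 'b': at 6 (via fail)  ** P5@[26:26]
pos 27 'c': at 15 (via fail)
pos 28 'a': at 10 (via fail)
pos 29 'a': at 11
pos 30 'c': at 12
pos 31 'c': at 13  ** P3@[27:31],P4@[30:31]
pos 32 'a': at 10 (via fail)
pos 33 'b': at 18 (via fail)  ** P5@[33:33],P7@[32:33]
pos 34 'c': at 15 (via fail)
pos 35 'b': at 16  ** P5@[35:35],P6@[33:35]

All matches (sorted): [[0,5],[2,5],[2,6],[4,5],[4,6],[5,2],[6,5],[6,7],[7,2],[8,5],[8,7],[9,5],[10,0],[12,5],[12,7],[14,4],[15,4],[16,4],[17,5],[18,2],[20,5],[20,7],[21,2],[22,5],[22,7],[23,5],[24,0],[25,5],[25,6],[26,5],[31,3],[31,4],[33,5],[33,7],[35,5],[35,6]]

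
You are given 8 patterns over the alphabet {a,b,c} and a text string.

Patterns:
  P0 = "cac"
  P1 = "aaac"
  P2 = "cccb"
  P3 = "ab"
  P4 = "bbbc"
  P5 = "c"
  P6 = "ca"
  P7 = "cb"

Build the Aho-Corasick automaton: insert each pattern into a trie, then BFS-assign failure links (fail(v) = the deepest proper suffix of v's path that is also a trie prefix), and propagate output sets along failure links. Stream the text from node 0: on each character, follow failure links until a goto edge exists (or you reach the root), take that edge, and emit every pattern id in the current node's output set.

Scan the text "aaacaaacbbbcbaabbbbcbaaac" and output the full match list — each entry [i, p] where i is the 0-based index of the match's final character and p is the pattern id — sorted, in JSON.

Build automaton:
Trie (insert patterns):
  0='ε' goto a→4 b→12 c→1
  1='c' goto a→2 b→16 c→8  [P5 ends]
  2='ca' goto c→3  [P6 ends]
  3='cac' goto ·  [P0 ends]
  4='a' goto a→5 b→11
  5='aa' goto a→6
  6='aaa' goto c→7
  7='aaac' goto ·  [P1 ends]
  8='cc' goto c→9
  9='ccc' goto b→10
  10='cccb' goto ·  [P2 ends]
  11='ab' goto ·  [P3 ends]
  12='b' goto b→13
  13='bb' goto b→14
  14='bbb' goto c→15
  15='bbbc' goto ·  [P4 ends]
  16='cb' goto ·  [P7 ends]

Failure links (BFS by depth):
  fail(1) 'c': from fail(0)=0 chase 'c': 0 ⇒ 0;  out={5}∪out(0)={5}
  fail(4) 'a': from fail(0)=0 chase 'a': 0 ⇒ 0;  out=∅∪out(0)=∅
  fail(12) 'b': from fail(0)=0 chase 'b': 0 ⇒ 0;  out=∅∪out(0)=∅
  fail(2) 'ca': from fail(1)=0 chase 'a': 0 ⇒ 4;  out={6}∪out(4)={6}
  fail(5) 'aa': from fail(4)=0 chase 'a': 0 ⇒ 4;  out=∅∪out(4)=∅
  fail(8) 'cc': from fail(1)=0 chase 'c': 0 ⇒ 1;  out=∅∪out(1)={5}
  fail(11) 'ab': from fail(4)=0 chase 'b': 0 ⇒ 12;  out={3}∪out(12)={3}
  fail(13) 'bb': from fail(12)=0 chase 'b': 0 ⇒ 12;  out=∅∪out(12)=∅
  fail(16) 'cb': from fail(1)=0 chase 'b': 0 ⇒ 12;  out={7}∪out(12)={7}
  fail(3) 'cac': from fail(2)=4 chase 'c': 4→0 ⇒ 1;  out={0}∪out(1)={0,5}
  fail(6) 'aaa': from fail(5)=4 chase 'a': 4 ⇒ 5;  out=∅∪out(5)=∅
  fail(9) 'ccc': from fail(8)=1 chase 'c': 1 ⇒ 8;  out=∅∪out(8)={5}
  fail(14) 'bbb': from fail(13)=12 chase 'b': 12 ⇒ 13;  out=∅∪out(13)=∅
  fail(7) 'aaac': from fail(6)=5 chase 'c': 5→4→0 ⇒ 1;  out={1}∪out(1)={1,5}
  fail(10) 'cccb': from fail(9)=8 chase 'b': 8→1 ⇒ 16;  out={2}∪out(16)={2,7}
  fail(15) 'bbbc': from fail(14)=13 chase 'c': 13→12→0 ⇒ 1;  out={4}∪out(1)={4,5}

Run:
[0] read 'a'  n0⇒n4
[1] read 'a'  n4⇒n5
[2] read 'a'  n5⇒n6
[3] read 'c'  n6⇒n7  ** P1@[0:3],P5@[3:3]
[4] read 'a'  n7⇒n2 (fail-walked)  ** P6@[3:4]
[5] read 'a'  n2⇒n5 (fail-walked)
[6] read 'a'  n5⇒n6
[7] read 'c'  n6⇒n7  ** P1@[4:7],P5@[7:7]
[8] read 'b'  n7⇒n16 (fail-walked)  ** P7@[7:8]
[9] read 'b'  n16⇒n13 (fail-walked)
[10] read 'b'  n13⇒n14
[11] read 'c'  n14⇒n15  ** P4@[8:11],P5@[11:11]
[12] read 'b'  n15⇒n16 (fail-walked)  ** P7@[11:12]
[13] read 'a'  n16⇒n4 (fail-walked)
[14] read 'a'  n4⇒n5
[15] read 'b'  n5⇒n11 (fail-walked)  ** P3@[14:15]
[16] read 'b'  n11⇒n13 (fail-walked)
[17] read 'b'  n13⇒n14
[18] read 'b'  n14⇒n14 (fail-walked)
[19] read 'c'  n14⇒n15  ** P4@[16:19],P5@[19:19]
[20] read 'b'  n15⇒n16 (fail-walked)  ** P7@[19:20]
[21] read 'a'  n16⇒n4 (fail-walked)
[22] read 'a'  n4⇒n5
[23] read 'a'  n5⇒n6
[24] read 'c'  n6⇒n7  ** P1@[21:24],P5@[24:24]

Matches: [[3,1],[3,5],[4,6],[7,1],[7,5],[8,7],[11,4],[11,5],[12,7],[15,3],[19,4],[19,5],[20,7],[24,1],[24,5]]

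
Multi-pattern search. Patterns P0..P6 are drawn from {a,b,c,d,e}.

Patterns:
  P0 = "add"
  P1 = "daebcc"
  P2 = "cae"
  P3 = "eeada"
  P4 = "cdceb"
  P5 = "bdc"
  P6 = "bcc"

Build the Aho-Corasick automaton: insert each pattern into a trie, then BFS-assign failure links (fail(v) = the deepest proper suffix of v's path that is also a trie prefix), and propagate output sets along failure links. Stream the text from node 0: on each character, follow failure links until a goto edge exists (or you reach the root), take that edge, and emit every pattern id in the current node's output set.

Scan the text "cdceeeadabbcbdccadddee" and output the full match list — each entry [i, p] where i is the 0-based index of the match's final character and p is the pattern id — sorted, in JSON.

Build:
Trie nodes:
  n0 'ε': a→1 b→22 c→10 d→4 e→13
  n1 'a': d→2
  n2 'ad': d→3
  n3 'add': ·  [P0 ends]
  n4 'd': a→5
  n5 'da': e→6
  n6 'dae': b→7
  n7 'daeb': c→8
  n8 'daebc': c→9
  n9 'daebcc': ·  [P1 ends]
  n10 'c': a→11 d→18
  n11 'ca': e→12
  n12 'cae': ·  [P2 ends]
  n13 'e': e→14
  n14 'ee': a→15
  n15 'eea': d→16
  n16 'eead': a→17
  n17 'eeada': ·  [P3 ends]
  n18 'cd': c→19
  n19 'cdc': e→20
  n20 'cdce': b→21
  n21 'cdceb': ·  [P4 ends]
  n22 'b': c→25 d→23
  n23 'bd': c→24
  n24 'bdc': ·  [P5 ends]
  n25 'bc': c→26
  n26 'bcc': ·  [P6 ends]

BFS fail/out derivation:
  n1('a'): parent n0 fail=0; on 'a' 0 → fail=0;  out ∅∪∅=∅
  n4('d'): parent n0 fail=0; on 'd' 0 → fail=0;  out ∅∪∅=∅
  n10('c'): parent n0 fail=0; on 'c' 0 → fail=0;  out ∅∪∅=∅
  n13('e'): parent n0 fail=0; on 'e' 0 → fail=0;  out ∅∪∅=∅
  n22('b'): parent n0 fail=0; on 'b' 0 → fail=0;  out ∅∪∅=∅
  n2('ad'): parent n1 fail=0; on 'd' 0 → fail=4;  out ∅∪∅=∅
  n5('da'): parent n4 fail=0; on 'a' 0 → fail=1;  out ∅∪∅=∅
  n11('ca'): parent n10 fail=0; on 'a' 0 → fail=1;  out ∅∪∅=∅
  n14('ee'): parent n13 fail=0; on 'e' 0 → fail=13;  out ∅∪∅=∅
  n18('cd'): parent n10 fail=0; on 'd' 0 → fail=4;  out ∅∪∅=∅
  n23('bd'): parent n22 fail=0; on 'd' 0 → fail=4;  out ∅∪∅=∅
  n25('bc'): parent n22 fail=0; on 'c' 0 → fail=10;  out ∅∪∅=∅
  n3('add'): parent n2 fail=4; on 'd' 4→0 → fail=4;  out {0}∪∅={0}
  n6('dae'): parent n5 fail=1; on 'e' 1→0 → fail=13;  out ∅∪∅=∅
  n12('cae'): parent n11 fail=1; on 'e' 1→0 → fail=13;  out {2}∪∅={2}
  n15('eea'): parent n14 fail=13; on 'a' 13→0 → fail=1;  out ∅∪∅=∅
  n19('cdc'): parent n18 fail=4; on 'c' 4→0 → fail=10;  out ∅∪∅=∅
  n24('bdc'): parent n23 fail=4; on 'c' 4→0 → fail=10;  out {5}∪∅={5}
  n26('bcc'): parent n25 fail=10; on 'c' 10→0 → fail=10;  out {6}∪∅={6}
  n7('daeb'): parent n6 fail=13; on 'b' 13→0 → fail=22;  out ∅∪∅=∅
  n16('eead'): parent n15 fail=1; on 'd' 1 → fail=2;  out ∅∪∅=∅
  n20('cdce'): parent n19 fail=10; on 'e' 10→0 → fail=13;  out ∅∪∅=∅
  n8('daebc'): parent n7 fail=22; on 'c' 22 → fail=25;  out ∅∪∅=∅
  n17('eeada'): parent n16 fail=2; on 'a' 2→4 → fail=5;  out {3}∪∅={3}
  n21('cdceb'): parent n20 fail=13; on 'b' 13→0 → fail=22;  out {4}∪∅={4}
  n9('daebcc'): parent n8 fail=25; on 'c' 25 → fail=26;  out {1}∪{6}={1,6}

Run:
i=0 'c': node 0→10
i=1 'd': node 10→18
i=2 'c': node 18→19
i=3 'e': node 19→20
i=4 'e': node 20→14 ·f
i=5 'e': node 14→14 ·f
i=6 'a': node 14→15
i=7 'd': node 15→16
i=8 'a': node 16→17  ** P3@[4:8]
i=9 'b': node 17→22 ·f
i=10 'b': node 22→22 ·f
i=11 'c': node 22→25
i=12 'b': node 25→22 ·f
i=13 'd': node 22→23
i=14 'c': node 23→24  ** P5@[12:14]
i=15 'c': node 24→10 ·f
i=16 'a': node 10→11
i=17 'd': node 11→2 ·f
i=18 'd': node 2→3  ** P0@[16:18]
i=19 'd': node 3→4 ·f
i=20 'e': node 4→13 ·f
i=21 'e': node 13→14

Matches: [[8,3],[14,5],[18,0]]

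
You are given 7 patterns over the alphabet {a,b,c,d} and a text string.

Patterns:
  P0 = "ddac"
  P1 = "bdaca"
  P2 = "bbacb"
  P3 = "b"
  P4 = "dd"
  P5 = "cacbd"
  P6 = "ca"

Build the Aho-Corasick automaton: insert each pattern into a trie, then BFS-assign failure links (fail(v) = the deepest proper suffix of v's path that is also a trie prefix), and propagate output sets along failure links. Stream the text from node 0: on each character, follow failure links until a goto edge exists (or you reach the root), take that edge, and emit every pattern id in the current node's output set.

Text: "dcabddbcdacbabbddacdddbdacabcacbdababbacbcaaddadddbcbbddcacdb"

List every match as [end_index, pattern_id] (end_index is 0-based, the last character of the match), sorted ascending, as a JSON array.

Construct AC machine:
Trie (insert patterns):
  0='ε' goto b→5 c→14 d→1
  1='d' goto d→2
  2='dd' goto a→3  ←P4
  3='dda' goto c→4
  4='ddac' goto ·  ←P0
  5='b' goto b→10 d→6  ←P3
  6='bd' goto a→7
  7='bda' goto c→8
  8='bdac' goto a→9
  9='bdaca' goto ·  ←P1
  10='bb' goto a→11
  11='bba' goto c→12
  12='bbac' goto b→13
  13='bbacb' goto ·  ←P2
  14='c' goto a→15
  15='ca' goto c→16  ←P6
  16='cac' goto b→17
  17='cacb' goto d→18
  18='cacbd' goto ·  ←P5

Failure links (BFS by depth):
  fail(1) 'd': from fail(0)=0 chase 'd': 0 ⇒ 0;  out=∅∪out(0)=∅
  fail(5) 'b': from fail(0)=0 chase 'b': 0 ⇒ 0;  out={3}∪out(0)={3}
  fail(14) 'c': from fail(0)=0 chase 'c': 0 ⇒ 0;  out=∅∪out(0)=∅
  fail(2) 'dd': from fail(1)=0 chase 'd': 0 ⇒ 1;  out={4}∪out(1)={4}
  fail(6) 'bd': from fail(5)=0 chase 'd': 0 ⇒ 1;  out=∅∪out(1)=∅
  fail(10) 'bb': from fail(5)=0 chase 'b': 0 ⇒ 5;  out=∅∪out(5)={3}
  fail(15) 'ca': from fail(14)=0 chase 'a': 0 ⇒ 0;  out={6}∪out(0)={6}
  fail(3) 'dda': from fail(2)=1 chase 'a': 1→0 ⇒ 0;  out=∅∪out(0)=∅
  fail(7) 'bda': from fail(6)=1 chase 'a': 1→0 ⇒ 0;  out=∅∪out(0)=∅
  fail(11) 'bba': from fail(10)=5 chase 'a': 5→0 ⇒ 0;  out=∅∪out(0)=∅
  fail(16) 'cac': from fail(15)=0 chase 'c': 0 ⇒ 14;  out=∅∪out(14)=∅
  fail(4) 'ddac': from fail(3)=0 chase 'c': 0 ⇒ 14;  out={0}∪out(14)={0}
  fail(8) 'bdac': from fail(7)=0 chase 'c': 0 ⇒ 14;  out=∅∪out(14)=∅
  fail(12) 'bbac': from fail(11)=0 chase 'c': 0 ⇒ 14;  out=∅∪out(14)=∅
  fail(17) 'cacb': from fail(16)=14 chase 'b': 14→0 ⇒ 5;  out=∅∪out(5)={3}
  fail(9) 'bdaca': from fail(8)=14 chase 'a': 14 ⇒ 15;  out={1}∪out(15)={1,6}
  fail(13) 'bbacb': from fail(12)=14 chase 'b': 14→0 ⇒ 5;  out={2}∪out(5)={2,3}
  fail(18) 'cacbd': from fail(17)=5 chase 'd': 5 ⇒ 6;  out={5}∪out(6)={5}

Scan:
[0] read 'd'  n0⇒n1
[1] read 'c'  n1⇒n14 (via fail)
[2] read 'a'  n14⇒n15  emit P6@[1:2]
[3] read 'b'  n15⇒n5 (via fail)  emit P3@[3:3]
[4] read 'd'  n5⇒n6
[5] read 'd'  n6⇒n2 (via fail)  emit P4@[4:5]
[6] read 'b'  n2⇒n5 (via fail)  emit P3@[6:6]
[7] read 'c'  n5⇒n14 (via fail)
[8] read 'd'  n14⇒n1 (via fail)
[9] read 'a'  n1⇒n0 (via fail)
[10] read 'c'  n0⇒n14
[11] read 'b'  n14⇒n5 (via fail)  emit P3@[11:11]
[12] read 'a'  n5⇒n0 (via fail)
[13] read 'b'  n0⇒n5  emit P3@[13:13]
[14] read 'b'  n5⇒n10  emit P3@[14:14]
[15] read 'd'  n10⇒n6 (via fail)
[16] read 'd'  n6⇒n2 (via fail)  emit P4@[15:16]
[17] read 'a'  n2⇒n3
[18] read 'c'  n3⇒n4  emit P0@[15:18]
[19] read 'd'  n4⇒n1 (via fail)
[20] read 'd'  n1⇒n2  emit P4@[19:20]
[21] read 'd'  n2⇒n2 (via fail)  emit P4@[20:21]
[22] read 'b'  n2⇒n5 (via fail)  emit P3@[22:22]
[23] read 'd'  n5⇒n6
[24] read 'a'  n6⇒n7
[25] read 'c'  n7⇒n8
[26] read 'a'  n8⇒n9  emit P1@[22:26],P6@[25:26]
[27] read 'b'  n9⇒n5 (via fail)  emit P3@[27:27]
[28] read 'c'  n5⇒n14 (via fail)
[29] read 'a'  n14⇒n15  emit P6@[28:29]
[30] read 'c'  n15⇒n16
[31] read 'b'  n16⇒n17  emit P3@[31:31]
[32] read 'd'  n17⇒n18  emit P5@[28:32]
[33] read 'a'  n18⇒n7 (via fail)
[34] read 'b'  n7⇒n5 (via fail)  emit P3@[34:34]
[35] read 'a'  n5⇒n0 (via fail)
[36] read 'b'  n0⇒n5  emit P3@[36:36]
[37] read 'b'  n5⇒n10  emit P3@[37:37]
[38] read 'a'  n10⇒n11
[39] read 'c'  n11⇒n12
[40] read 'b'  n12⇒n13  emit P2@[36:40],P3@[40:40]
[41] read 'c'  n13⇒n14 (via fail)
[42] read 'a'  n14⇒n15  emit P6@[41:42]
[43] read 'a'  n15⇒n0 (via fail)
[44] read 'd'  n0⇒n1
[45] read 'd'  n1⇒n2  emit P4@[44:45]
[46] read 'a'  n2⇒n3
[47] read 'd'  n3⇒n1 (via fail)
[48] read 'd'  n1⇒n2  emit P4@[47:48]
[49] read 'd'  n2⇒n2 (via fail)  emit P4@[48:49]
[50] read 'b'  n2⇒n5 (via fail)  emit P3@[50:50]
[51] read 'c'  n5⇒n14 (via fail)
[52] read 'b'  n14⇒n5 (via fail)  emit P3@[52:52]
[53] read 'b'  n5⇒n10  emit P3@[53:53]
[54] read 'd'  n10⇒n6 (via fail)
[55] read 'd'  n6⇒n2 (via fail)  emit P4@[54:55]
[56] read 'c'  n2⇒n14 (via fail)
[57] read 'a'  n14⇒n15  emit P6@[56:57]
[58] read 'c'  n15⇒n16
[59] read 'd'  n16⇒n1 (via fail)
[60] read 'b'  n1⇒n5 (via fail)  emit P3@[60:60]

Matches: [[2,6],[3,3],[5,4],[6,3],[11,3],[13,3],[14,3],[16,4],[18,0],[20,4],[21,4],[22,3],[26,1],[26,6],[27,3],[29,6],[31,3],[32,5],[34,3],[36,3],[37,3],[40,2],[40,3],[42,6],[45,4],[48,4],[49,4],[50,3],[52,3],[53,3],[55,4],[57,6],[60,3]]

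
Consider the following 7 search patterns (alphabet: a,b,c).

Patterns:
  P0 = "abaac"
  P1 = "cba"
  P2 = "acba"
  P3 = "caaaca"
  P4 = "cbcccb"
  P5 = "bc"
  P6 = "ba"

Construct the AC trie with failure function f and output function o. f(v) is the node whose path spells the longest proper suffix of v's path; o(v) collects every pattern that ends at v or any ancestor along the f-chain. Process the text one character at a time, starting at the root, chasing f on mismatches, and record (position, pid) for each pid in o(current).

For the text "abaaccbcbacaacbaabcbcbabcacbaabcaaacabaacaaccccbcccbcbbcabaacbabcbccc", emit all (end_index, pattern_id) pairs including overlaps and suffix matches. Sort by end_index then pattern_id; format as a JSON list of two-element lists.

Construct AC machine:
Trie (insert patterns):
  0='ε' goto a→1 b→21 c→6
  1='a' goto b→2 c→9
  2='ab' goto a→3
  3='aba' goto a→4
  4='abaa' goto c→5
  5='abaac' goto ·  [P0 ends]
  6='c' goto a→12 b→7
  7='cb' goto a→8 c→17
  8='cba' goto ·  [P1 ends]
  9='ac' goto b→10
  10='acb' goto a→11
  11='acba' goto ·  [P2 ends]
  12='ca' goto a→13
  13='caa' goto a→14
  14='caaa' goto c→15
  15='caaac' goto a→16
  16='caaaca' goto ·  [P3 ends]
  17='cbc' goto c→18
  18='cbcc' goto c→19
  19='cbccc' goto b→20
  20='cbcccb' goto ·  [P4 ends]
  21='b' goto a→23 c→22
  22='bc' goto ·  [P5 ends]
  23='ba' goto ·  [P6 ends]

Failure links (BFS by depth):
  fail(1) 'a': from fail(0)=0 chase 'a': 0 ⇒ 0;  out=∅∪out(0)=∅
  fail(6) 'c': from fail(0)=0 chase 'c': 0 ⇒ 0;  out=∅∪out(0)=∅
  fail(21) 'b': from fail(0)=0 chase 'b': 0 ⇒ 0;  out=∅∪out(0)=∅
  fail(2) 'ab': from fail(1)=0 chase 'b': 0 ⇒ 21;  out=∅∪out(21)=∅
  fail(7) 'cb': from fail(6)=0 chase 'b': 0 ⇒ 21;  out=∅∪out(21)=∅
  fail(9) 'ac': from fail(1)=0 chase 'c': 0 ⇒ 6;  out=∅∪out(6)=∅
  fail(12) 'ca': from fail(6)=0 chase 'a': 0 ⇒ 1;  out=∅∪out(1)=∅
  fail(22) 'bc': from fail(21)=0 chase 'c': 0 ⇒ 6;  out={5}∪out(6)={5}
  fail(23) 'ba': from fail(21)=0 chase 'a': 0 ⇒ 1;  out={6}∪out(1)={6}
  fail(3) 'aba': from fail(2)=21 chase 'a': 21 ⇒ 23;  out=∅∪out(23)={6}
  fail(8) 'cba': from fail(7)=21 chase 'a': 21 ⇒ 23;  out={1}∪out(23)={1,6}
  fail(10) 'acb': from fail(9)=6 chase 'b': 6 ⇒ 7;  out=∅∪out(7)=∅
  fail(13) 'caa': from fail(12)=1 chase 'a': 1→0 ⇒ 1;  out=∅∪out(1)=∅
  fail(17) 'cbc': from fail(7)=21 chase 'c': 21 ⇒ 22;  out=∅∪out(22)={5}
  fail(4) 'abaa': from fail(3)=23 chase 'a': 23→1→0 ⇒ 1;  out=∅∪out(1)=∅
  fail(11) 'acba': from fail(10)=7 chase 'a': 7 ⇒ 8;  out={2}∪out(8)={1,2,6}
  fail(14) 'caaa': from fail(13)=1 chase 'a': 1→0 ⇒ 1;  out=∅∪out(1)=∅
  fail(18) 'cbcc': from fail(17)=22 chase 'c': 22→6→0 ⇒ 6;  out=∅∪out(6)=∅
  fail(5) 'abaac': from fail(4)=1 chase 'c': 1 ⇒ 9;  out={0}∪out(9)={0}
  fail(15) 'caaac': from fail(14)=1 chase 'c': 1 ⇒ 9;  out=∅∪out(9)=∅
  fail(19) 'cbccc': from fail(18)=6 chase 'c': 6→0 ⇒ 6;  out=∅∪out(6)=∅
  fail(16) 'caaaca': from fail(15)=9 chase 'a': 9→6 ⇒ 12;  out={3}∪out(12)={3}
  fail(20) 'cbcccb': from fail(19)=6 chase 'b': 6 ⇒ 7;  out={4}∪out(7)={4}

Run:
[0] read 'a'  n0⇒n1
[1] read 'b'  n1⇒n2
[2] read 'a'  n2⇒n3  ** P6@[1:2]
[3] read 'a'  n3⇒n4
[4] read 'c'  n4⇒n5  ** P0@[0:4]
[5] read 'c'  n5⇒n6 (fail-walked)
[6] read 'b'  n6⇒n7
[7] read 'c'  n7⇒n17  ** P5@[6:7]
[8] read 'b'  n17⇒n7 (fail-walked)
[9] read 'a'  n7⇒n8  ** P1@[7:9],P6@[8:9]
[10] read 'c'  n8⇒n9 (fail-walked)
[11] read 'a'  n9⇒n12 (fail-walked)
[12] read 'a'  n12⇒n13
[13] read 'c'  n13⇒n9 (fail-walked)
[14] read 'b'  n9⇒n10
[15] read 'a'  n10⇒n11  ** P1@[13:15],P2@[12:15],P6@[14:15]
[16] read 'a'  n11⇒n1 (fail-walked)
[17] read 'b'  n1⇒n2
[18] read 'c'  n2⇒n22 (fail-walked)  ** P5@[17:18]
[19] read 'b'  n22⇒n7 (fail-walked)
[20] read 'c'  n7⇒n17  ** P5@[19:20]
[21] read 'b'  n17⇒n7 (fail-walked)
[22] read 'a'  n7⇒n8  ** P1@[20:22],P6@[21:22]
[23] read 'b'  n8⇒n2 (fail-walked)
[24] read 'c'  n2⇒n22 (fail-walked)  ** P5@[23:24]
[25] read 'a'  n22⇒n12 (fail-walked)
[26] read 'c'  n12⇒n9 (fail-walked)
[27] read 'b'  n9⇒n10
[28] read 'a'  n10⇒n11  ** P1@[26:28],P2@[25:28],P6@[27:28]
[29] read 'a'  n11⇒n1 (fail-walked)
[30] read 'b'  n1⇒n2
[31] read 'c'  n2⇒n22 (fail-walked)  ** P5@[30:31]
[32] read 'a'  n22⇒n12 (fail-walked)
[33] read 'a'  n12⇒n13
[34] read 'a'  n13⇒n14
[35] read 'c'  n14⇒n15
[36] read 'a'  n15⇒n16  ** P3@[31:36]
[37] read 'b'  n16⇒n2 (fail-walked)
[38] read 'a'  n2⇒n3  ** P6@[37:38]
[39] read 'a'  n3⇒n4
[40] read 'c'  n4⇒n5  ** P0@[36:40]
[41] read 'a'  n5⇒n12 (fail-walked)
[42] read 'a'  n12⇒n13
[43] read 'c'  n13⇒n9 (fail-walked)
[44] read 'c'  n9⇒n6 (fail-walked)
[45] read 'c'  n6⇒n6 (fail-walked)
[46] read 'c'  n6⇒n6 (fail-walked)
[47] read 'b'  n6⇒n7
[48] read 'c'  n7⇒n17  ** P5@[47:48]
[49] read 'c'  n17⇒n18
[50] read 'c'  n18⇒n19
[51] read 'b'  n19⇒n20  ** P4@[46:51]
[52] read 'c'  n20⇒n17 (fail-walked)  ** P5@[51:52]
[53] read 'b'  n17⇒n7 (fail-walked)
[54] read 'b'  n7⇒n21 (fail-walked)
[55] read 'c'  n21⇒n22  ** P5@[54:55]
[56] read 'a'  n22⇒n12 (fail-walked)
[57] read 'b'  n12⇒n2 (fail-walked)
[58] read 'a'  n2⇒n3  ** P6@[57:58]
[59] read 'a'  n3⇒n4
[60] read 'c'  n4⇒n5  ** P0@[56:60]
[61] read 'b'  n5⇒n10 (fail-walked)
[62] read 'a'  n10⇒n11  ** P1@[60:62],P2@[59:62],P6@[61:62]
[63] read 'b'  n11⇒n2 (fail-walked)
[64] read 'c'  n2⇒n22 (fail-walked)  ** P5@[63:64]
[65] read 'b'  n22⇒n7 (fail-walked)
[66] read 'c'  n7⇒n17  ** P5@[65:66]
[67] read 'c'  n17⇒n18
[68] read 'c'  n18⇒n19

Result: [[2,6],[4,0],[7,5],[9,1],[9,6],[15,1],[15,2],[15,6],[18,5],[20,5],[22,1],[22,6],[24,5],[28,1],[28,2],[28,6],[31,5],[36,3],[38,6],[40,0],[48,5],[51,4],[52,5],[55,5],[58,6],[60,0],[62,1],[62,2],[62,6],[64,5],[66,5]]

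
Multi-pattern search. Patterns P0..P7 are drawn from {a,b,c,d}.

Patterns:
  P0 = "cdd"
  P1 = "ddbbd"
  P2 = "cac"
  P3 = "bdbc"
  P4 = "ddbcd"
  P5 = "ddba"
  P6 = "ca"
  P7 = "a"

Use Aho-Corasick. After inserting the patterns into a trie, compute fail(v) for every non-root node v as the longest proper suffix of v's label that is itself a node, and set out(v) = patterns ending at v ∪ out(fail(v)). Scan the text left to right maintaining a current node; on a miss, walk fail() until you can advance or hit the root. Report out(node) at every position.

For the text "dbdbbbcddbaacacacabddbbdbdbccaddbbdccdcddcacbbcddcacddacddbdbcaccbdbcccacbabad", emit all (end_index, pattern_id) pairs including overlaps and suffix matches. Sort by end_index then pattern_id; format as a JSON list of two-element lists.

Build:
Trie nodes:
  0='ε' goto a→18 b→11 c→1 d→4
  1='c' goto a→9 d→2
  2='cd' goto d→3
  3='cdd' goto ·  ←P0
  4='d' goto d→5
  5='dd' goto b→6
  6='ddb' goto a→17 b→7 c→15
  7='ddbb' goto d→8
  8='ddbbd' goto ·  ←P1
  9='ca' goto c→10  ←P6
  10='cac' goto ·  ←P2
  11='b' goto d→12
  12='bd' goto b→13
  13='bdb' goto c→14
  14='bdbc' goto ·  ←P3
  15='ddbc' goto d→16
  16='ddbcd' goto ·  ←P4
  17='ddba' goto ·  ←P5
  18='a' goto ·  ←P7

Failure links (BFS by depth):
  n1('c'): parent n0 fail=0; on 'c' 0 → fail=0;  out ∅∪∅=∅
  n4('d'): parent n0 fail=0; on 'd' 0 → fail=0;  out ∅∪∅=∅
  n11('b'): parent n0 fail=0; on 'b' 0 → fail=0;  out ∅∪∅=∅
  n18('a'): parent n0 fail=0; on 'a' 0 → fail=0;  out {7}∪∅={7}
  n2('cd'): parent n1 fail=0; on 'd' 0 → fail=4;  out ∅∪∅=∅
  n5('dd'): parent n4 fail=0; on 'd' 0 → fail=4;  out ∅∪∅=∅
  n9('ca'): parent n1 fail=0; on 'a' 0 → fail=18;  out {6}∪{7}={6,7}
  n12('bd'): parent n11 fail=0; on 'd' 0 → fail=4;  out ∅∪∅=∅
  n3('cdd'): parent n2 fail=4; on 'd' 4 → fail=5;  out {0}∪∅={0}
  n6('ddb'): parent n5 fail=4; on 'b' 4→0 → fail=11;  out ∅∪∅=∅
  n10('cac'): parent n9 fail=18; on 'c' 18→0 → fail=1;  out {2}∪∅={2}
  n13('bdb'): parent n12 fail=4; on 'b' 4→0 → fail=11;  out ∅∪∅=∅
  n7('ddbb'): parent n6 fail=11; on 'b' 11→0 → fail=11;  out ∅∪∅=∅
  n14('bdbc'): parent n13 fail=11; on 'c' 11→0 → fail=1;  out {3}∪∅={3}
  n15('ddbc'): parent n6 fail=11; on 'c' 11→0 → fail=1;  out ∅∪∅=∅
  n17('ddba'): parent n6 fail=11; on 'a' 11→0 → fail=18;  out {5}∪{7}={5,7}
  n8('ddbbd'): parent n7 fail=11; on 'd' 11 → fail=12;  out {1}∪∅={1}
  n16('ddbcd'): parent n15 fail=1; on 'd' 1 → fail=2;  out {4}∪∅={4}

Text stream:
pos 0 'd': at 4
pos 1 'b': at 11 ·f
pos 2 'd': at 12
pos 3 'b': at 13
pos 4 'b': at 11 ·f
pos 5 'b': at 11 ·f
pos 6 'c': at 1 ·f
pos 7 'd': at 2
pos 8 'd': at 3  emit P0@[6:8]
pos 9 'b': at 6 ·f
pos 10 'a': at 17  emit P5@[7:10],P7@[10:10]
pos 11 'a': at 18 ·f  emit P7@[11:11]
pos 12 'c': at 1 ·f
pos 13 'a': at 9  emit P6@[12:13],P7@[13:13]
pos 14 'c': at 10  emit P2@[12:14]
pos 15 'a': at 9 ·f  emit P6@[14:15],P7@[15:15]
pos 16 'c': at 10  emit P2@[14:16]
pos 17 'a': at 9 ·f  emit P6@[16:17],P7@[17:17]
pos 18 'b': at 11 ·f
pos 19 'd': at 12
pos 20 'd': at 5 ·f
pos 21 'b': at 6
pos 22 'b': at 7
pos 23 'd': at 8  emit P1@[19:23]
pos 24 'b': at 13 ·f
pos 25 'd': at 12 ·f
pos 26 'b': at 13
pos 27 'c': at 14  emit P3@[24:27]
pos 28 'c': at 1 ·f
pos 29 'a': at 9  emit P6@[28:29],P7@[29:29]
pos 30 'd': at 4 ·f
pos 31 'd': at 5
pos 32 'b': at 6
pos 33 'b': at 7
pos 34 'd': at 8  emit P1@[30:34]
pos 35 'c': at 1 ·f
pos 36 'c': at 1 ·f
pos 37 'd': at 2
pos 38 'c': at 1 ·f
pos 39 'd': at 2
pos 40 'd': at 3  emit P0@[38:40]
pos 41 'c': at 1 ·f
pos 42 'a': at 9  emit P6@[41:42],P7@[42:42]
pos 43 'c': at 10  emit P2@[41:43]
pos 44 'b': at 11 ·f
pos 45 'b': at 11 ·f
pos 46 'c': at 1 ·f
pos 47 'd': at 2
pos 48 'd': at 3  emit P0@[46:48]
pos 49 'c': at 1 ·f
pos 50 'a': at 9  emit P6@[49:50],P7@[50:50]
pos 51 'c': at 10  emit P2@[49:51]
pos 52 'd': at 2 ·f
pos 53 'd': at 3  emit P0@[51:53]
pos 54 'a': at 18 ·f  emit P7@[54:54]
pos 55 'c': at 1 ·f
pos 56 'd': at 2
pos 57 'd': at 3  emit P0@[55:57]
pos 58 'b': at 6 ·f
pos 59 'd': at 12 ·f
pos 60 'b': at 13
pos 61 'c': at 14  emit P3@[58:61]
pos 62 'a': at 9 ·f  emit P6@[61:62],P7@[62:62]
pos 63 'c': at 10  emit P2@[61:63]
pos 64 'c': at 1 ·f
pos 65 'b': at 11 ·f
pos 66 'd': at 12
pos 67 'b': at 13
pos 68 'c': at 14  emit P3@[65:68]
pos 69 'c': at 1 ·f
pos 70 'c': at 1 ·f
pos 71 'a': at 9  emit P6@[70:71],P7@[71:71]
pos 72 'c': at 10  emit P2@[70:72]
pos 73 'b': at 11 ·f
pos 74 'a': at 18 ·f  emit P7@[74:74]
pos 75 'b': at 11 ·f
pos 76 'a': at 18 ·f  emit P7@[76:76]
pos 77 'd': at 4 ·f

Matches: [[8,0],[10,5],[10,7],[11,7],[13,6],[13,7],[14,2],[15,6],[15,7],[16,2],[17,6],[17,7],[23,1],[27,3],[29,6],[29,7],[34,1],[40,0],[42,6],[42,7],[43,2],[48,0],[50,6],[50,7],[51,2],[53,0],[54,7],[57,0],[61,3],[62,6],[62,7],[63,2],[68,3],[71,6],[71,7],[72,2],[74,7],[76,7]]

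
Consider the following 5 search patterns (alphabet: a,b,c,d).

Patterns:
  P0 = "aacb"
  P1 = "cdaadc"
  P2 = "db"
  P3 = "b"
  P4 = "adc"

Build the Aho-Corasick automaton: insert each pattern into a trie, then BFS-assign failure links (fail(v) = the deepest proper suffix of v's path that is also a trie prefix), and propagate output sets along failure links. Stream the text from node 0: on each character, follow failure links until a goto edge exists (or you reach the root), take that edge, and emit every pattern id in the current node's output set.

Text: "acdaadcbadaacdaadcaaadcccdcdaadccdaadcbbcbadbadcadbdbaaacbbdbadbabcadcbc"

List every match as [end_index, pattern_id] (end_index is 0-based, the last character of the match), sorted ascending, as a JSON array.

Build automaton:
Trie (insert patterns):
  n0 'ε': a→1 b→13 c→5 d→11
  n1 'a': a→2 d→14
  n2 'aa': c→3
  n3 'aac': b→4
  n4 'aacb': ·  [P0 ends]
  n5 'c': d→6
  n6 'cd': a→7
  n7 'cda': a→8
  n8 'cdaa': d→9
  n9 'cdaad': c→10
  n10 'cdaadc': ·  [P1 ends]
  n11 'd': b→12
  n12 'db': ·  [P2 ends]
  n13 'b': ·  [P3 ends]
  n14 'ad': c→15
  n15 'adc': ·  [P4 ends]

Failure links (BFS by depth):
  n1('a'): parent n0 fail=0; on 'a' 0 → fail=0;  out ∅∪∅=∅
  n5('c'): parent n0 fail=0; on 'c' 0 → fail=0;  out ∅∪∅=∅
  n11('d'): parent n0 fail=0; on 'd' 0 → fail=0;  out ∅∪∅=∅
  n13('b'): parent n0 fail=0; on 'b' 0 → fail=0;  out {3}∪∅={3}
  n2('aa'): parent n1 fail=0; on 'a' 0 → fail=1;  out ∅∪∅=∅
  n6('cd'): parent n5 fail=0; on 'd' 0 → fail=11;  out ∅∪∅=∅
  n12('db'): parent n11 fail=0; on 'b' 0 → fail=13;  out {2}∪{3}={2,3}
  n14('ad'): parent n1 fail=0; on 'd' 0 → fail=11;  out ∅∪∅=∅
  n3('aac'): parent n2 fail=1; on 'c' 1→0 → fail=5;  out ∅∪∅=∅
  n7('cda'): parent n6 fail=11; on 'a' 11→0 → fail=1;  out ∅∪∅=∅
  n15('adc'): parent n14 fail=11; on 'c' 11→0 → fail=5;  out {4}∪∅={4}
  n4('aacb'): parent n3 fail=5; on 'b' 5→0 → fail=13;  out {0}∪{3}={0,3}
  n8('cdaa'): parent n7 fail=1; on 'a' 1 → fail=2;  out ∅∪∅=∅
  n9('cdaad'): parent n8 fail=2; on 'd' 2→1 → fail=14;  out ∅∪∅=∅
  n10('cdaadc'): parent n9 fail=14; on 'c' 14 → fail=15;  out {1}∪{4}={1,4}

Text stream:
i=0 'a': node 0→1
i=1 'c': node 1→5 (via fail)
i=2 'd': node 5→6
i=3 'a': node 6→7
i=4 'a': node 7→8
i=5 'd': node 8→9
i=6 'c': node 9→10  ** P1@[1:6],P4@[4:6]
i=7 'b': node 10→13 (via fail)  ** P3@[7:7]
i=8 'a': node 13→1 (via fail)
i=9 'd': node 1→14
i=10 'a': node 14→1 (via fail)
i=11 'a': node 1→2
i=12 'c': node 2→3
i=13 'd': node 3→6 (via fail)
i=14 'a': node 6→7
i=15 'a': node 7→8
i=16 'd': node 8→9
i=17 'c': node 9→10  ** P1@[12:17],P4@[15:17]
i=18 'a': node 10→1 (via fail)
i=19 'a': node 1→2
i=20 'a': node 2→2 (via fail)
i=21 'd': node 2→14 (via fail)
i=22 'c': node 14→15  ** P4@[20:22]
i=23 'c': node 15→5 (via fail)
i=24 'c': node 5→5 (via fail)
i=25 'd': node 5→6
i=26 'c': node 6→5 (via fail)
i=27 'd': node 5→6
i=28 'a': node 6→7
i=29 'a': node 7→8
i=30 'd': node 8→9
i=31 'c': node 9→10  ** P1@[26:31],P4@[29:31]
i=32 'c': node 10→5 (via fail)
i=33 'd': node 5→6
i=34 'a': node 6→7
i=35 'a': node 7→8
i=36 'd': node 8→9
i=37 'c': node 9→10  ** P1@[32:37],P4@[35:37]
i=38 'b': node 10→13 (via fail)  ** P3@[38:38]
i=39 'b': node 13→13 (via fail)  ** P3@[39:39]
i=40 'c': node 13→5 (via fail)
i=41 'b': node 5→13 (via fail)  ** P3@[41:41]
i=42 'a': node 13→1 (via fail)
i=43 'd': node 1→14
i=44 'b': node 14→12 (via fail)  ** P2@[43:44],P3@[44:44]
i=45 'a': node 12→1 (via fail)
i=46 'd': node 1→14
i=47 'c': node 14→15  ** P4@[45:47]
i=48 'a': node 15→1 (via fail)
i=49 'd': node 1→14
i=50 'b': node 14→12 (via fail)  ** P2@[49:50],P3@[50:50]
i=51 'd': node 12→11 (via fail)
i=52 'b': node 11→12  ** P2@[51:52],P3@[52:52]
i=53 'a': node 12→1 (via fail)
i=54 'a': node 1→2
i=55 'a': node 2→2 (via fail)
i=56 'c': node 2→3
i=57 'b': node 3→4  ** P0@[54:57],P3@[57:57]
i=58 'b': node 4→13 (via fail)  ** P3@[58:58]
i=59 'd': node 13→11 (via fail)
i=60 'b': node 11→12  ** P2@[59:60],P3@[60:60]
i=61 'a': node 12→1 (via fail)
i=62 'd': node 1→14
i=63 'b': node 14→12 (via fail)  ** P2@[62:63],P3@[63:63]
i=64 'a': node 12→1 (via fail)
i=65 'b': node 1→13 (via fail)  ** P3@[65:65]
i=66 'c': node 13→5 (via fail)
i=67 'a': node 5→1 (via fail)
i=68 'd': node 1→14
i=69 'c': node 14→15  ** P4@[67:69]
i=70 'b': node 15→13 (via fail)  ** P3@[70:70]
i=71 'c': node 13→5 (via fail)

All matches (sorted): [[6,1],[6,4],[7,3],[17,1],[17,4],[22,4],[31,1],[31,4],[37,1],[37,4],[38,3],[39,3],[41,3],[44,2],[44,3],[47,4],[50,2],[50,3],[52,2],[52,3],[57,0],[57,3],[58,3],[60,2],[60,3],[63,2],[63,3],[65,3],[69,4],[70,3]]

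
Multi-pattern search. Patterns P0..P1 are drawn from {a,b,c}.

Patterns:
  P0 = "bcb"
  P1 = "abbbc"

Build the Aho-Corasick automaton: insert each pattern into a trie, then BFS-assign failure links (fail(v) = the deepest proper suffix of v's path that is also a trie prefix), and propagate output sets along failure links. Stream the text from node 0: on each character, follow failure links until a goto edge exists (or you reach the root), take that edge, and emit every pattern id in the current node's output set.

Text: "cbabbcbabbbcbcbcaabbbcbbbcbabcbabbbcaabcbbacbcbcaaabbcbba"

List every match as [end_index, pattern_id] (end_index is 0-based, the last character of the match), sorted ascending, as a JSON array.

Build automaton:
Trie (insert patterns):
  0='ε' goto a→4 b→1
  1='b' goto c→2
  2='bc' goto b→3
  3='bcb' goto ·  ←P0
  4='a' goto b→5
  5='ab' goto b→6
  6='abb' goto b→7
  7='abbb' goto c→8
  8='abbbc' goto ·  ←P1

BFS fail/out derivation:
  n1('b'): parent n0 fail=0; on 'b' 0 → fail=0;  out ∅∪∅=∅
  n4('a'): parent n0 fail=0; on 'a' 0 → fail=0;  out ∅∪∅=∅
  n2('bc'): parent n1 fail=0; on 'c' 0 → fail=0;  out ∅∪∅=∅
  n5('ab'): parent n4 fail=0; on 'b' 0 → fail=1;  out ∅∪∅=∅
  n3('bcb'): parent n2 fail=0; on 'b' 0 → fail=1;  out {0}∪∅={0}
  n6('abb'): parent n5 fail=1; on 'b' 1→0 → fail=1;  out ∅∪∅=∅
  n7('abbb'): parent n6 fail=1; on 'b' 1→0 → fail=1;  out ∅∪∅=∅
  n8('abbbc'): parent n7 fail=1; on 'c' 1 → fail=2;  out {1}∪∅={1}

Text stream:
[0] read 'c'  n0⇒n0
[1] read 'b'  n0⇒n1
[2] read 'a'  n1⇒n4 (fail-walked)
[3] read 'b'  n4⇒n5
[4] read 'b'  n5⇒n6
[5] read 'c'  n6⇒n2 (fail-walked)
[6] read 'b'  n2⇒n3  ** P0@[4:6]
[7] read 'a'  n3⇒n4 (fail-walked)
[8] read 'b'  n4⇒n5
[9] read 'b'  n5⇒n6
[10] read 'b'  n6⇒n7
[11] read 'c'  n7⇒n8  ** P1@[7:11]
[12] read 'b'  n8⇒n3 (fail-walked)  ** P0@[10:12]
[13] read 'c'  n3⇒n2 (fail-walked)
[14] read 'b'  n2⇒n3  ** P0@[12:14]
[15] read 'c'  n3⇒n2 (fail-walked)
[16] read 'a'  n2⇒n4 (fail-walked)
[17] read 'a'  n4⇒n4 (fail-walked)
[18] read 'b'  n4⇒n5
[19] read 'b'  n5⇒n6
[20] read 'b'  n6⇒n7
[21] read 'c'  n7⇒n8  ** P1@[17:21]
[22] read 'b'  n8⇒n3 (fail-walked)  ** P0@[20:22]
[23] read 'b'  n3⇒n1 (fail-walked)
[24] read 'b'  n1⇒n1 (fail-walked)
[25] read 'c'  n1⇒n2
[26] read 'b'  n2⇒n3  ** P0@[24:26]
[27] read 'a'  n3⇒n4 (fail-walked)
[28] read 'b'  n4⇒n5
[29] read 'c'  n5⇒n2 (fail-walked)
[30] read 'b'  n2⇒n3  ** P0@[28:30]
[31] read 'a'  n3⇒n4 (fail-walked)
[32] read 'b'  n4⇒n5
[33] read 'b'  n5⇒n6
[34] read 'b'  n6⇒n7
[35] read 'c'  n7⇒n8  ** P1@[31:35]
[36] read 'a'  n8⇒n4 (fail-walked)
[37] read 'a'  n4⇒n4 (fail-walked)
[38] read 'b'  n4⇒n5
[39] read 'c'  n5⇒n2 (fail-walked)
[40] read 'b'  n2⇒n3  ** P0@[38:40]
[41] read 'b'  n3⇒n1 (fail-walked)
[42] read 'a'  n1⇒n4 (fail-walked)
[43] read 'c'  n4⇒n0 (fail-walked)
[44] read 'b'  n0⇒n1
[45] read 'c'  n1⇒n2
[46] read 'b'  n2⇒n3  ** P0@[44:46]
[47] read 'c'  n3⇒n2 (fail-walked)
[48] read 'a'  n2⇒n4 (fail-walked)
[49] read 'a'  n4⇒n4 (fail-walked)
[50] read 'a'  n4⇒n4 (fail-walked)
[51] read 'b'  n4⇒n5
[52] read 'b'  n5⇒n6
[53] read 'c'  n6⇒n2 (fail-walked)
[54] read 'b'  n2⇒n3  ** P0@[52:54]
[55] read 'b'  n3⇒n1 (fail-walked)
[56] read 'a'  n1⇒n4 (fail-walked)

Result: [[6,0],[11,1],[12,0],[14,0],[21,1],[22,0],[26,0],[30,0],[35,1],[40,0],[46,0],[54,0]]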